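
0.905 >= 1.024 False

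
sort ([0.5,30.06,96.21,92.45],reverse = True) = [96.21,92.45,30.06,0.5]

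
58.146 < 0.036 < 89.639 False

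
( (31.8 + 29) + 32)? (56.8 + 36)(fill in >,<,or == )==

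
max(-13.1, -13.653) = -13.1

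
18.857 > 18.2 True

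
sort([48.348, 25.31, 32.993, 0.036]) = [0.036, 25.31, 32.993, 48.348]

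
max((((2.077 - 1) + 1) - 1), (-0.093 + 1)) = 1.077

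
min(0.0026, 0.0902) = 0.0026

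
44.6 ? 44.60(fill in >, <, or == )==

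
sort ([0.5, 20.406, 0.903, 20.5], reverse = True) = [20.5, 20.406, 0.903, 0.5]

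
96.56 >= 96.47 True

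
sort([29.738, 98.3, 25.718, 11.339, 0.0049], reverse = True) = [98.3, 29.738, 25.718, 11.339, 0.0049]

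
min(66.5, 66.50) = 66.5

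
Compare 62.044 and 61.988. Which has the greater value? 62.044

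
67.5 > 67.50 False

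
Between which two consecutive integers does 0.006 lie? 0 and 1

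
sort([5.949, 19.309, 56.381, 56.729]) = [5.949, 19.309, 56.381, 56.729]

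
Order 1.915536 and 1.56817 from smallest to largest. 1.56817, 1.915536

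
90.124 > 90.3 False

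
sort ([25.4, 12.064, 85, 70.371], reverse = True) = [85, 70.371, 25.4, 12.064]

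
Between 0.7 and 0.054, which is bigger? 0.7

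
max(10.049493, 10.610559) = 10.610559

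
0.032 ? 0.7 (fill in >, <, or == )<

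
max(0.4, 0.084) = 0.4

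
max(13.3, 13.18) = 13.3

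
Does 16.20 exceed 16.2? No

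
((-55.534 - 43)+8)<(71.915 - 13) True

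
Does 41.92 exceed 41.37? Yes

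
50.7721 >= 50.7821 False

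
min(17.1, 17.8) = 17.1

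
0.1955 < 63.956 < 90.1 True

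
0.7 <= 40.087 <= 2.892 False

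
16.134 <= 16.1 False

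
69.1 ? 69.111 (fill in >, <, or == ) <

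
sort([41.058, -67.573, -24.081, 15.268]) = [-67.573, -24.081, 15.268, 41.058]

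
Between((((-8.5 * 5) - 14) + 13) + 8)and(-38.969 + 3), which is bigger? ((((-8.5 * 5) - 14) + 13) + 8)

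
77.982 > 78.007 False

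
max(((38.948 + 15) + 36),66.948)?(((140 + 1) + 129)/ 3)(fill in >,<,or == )<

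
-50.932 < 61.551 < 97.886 True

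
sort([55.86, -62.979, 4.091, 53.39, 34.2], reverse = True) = [55.86, 53.39, 34.2, 4.091, -62.979]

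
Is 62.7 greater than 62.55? Yes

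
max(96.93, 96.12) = 96.93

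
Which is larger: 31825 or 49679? 49679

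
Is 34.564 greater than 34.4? Yes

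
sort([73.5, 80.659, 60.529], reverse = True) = [80.659, 73.5, 60.529]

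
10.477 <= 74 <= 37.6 False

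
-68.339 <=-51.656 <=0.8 True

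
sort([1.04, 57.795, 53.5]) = [1.04, 53.5, 57.795]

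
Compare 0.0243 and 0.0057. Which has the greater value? 0.0243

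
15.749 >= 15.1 True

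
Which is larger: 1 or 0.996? 1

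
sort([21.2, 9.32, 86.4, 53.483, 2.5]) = [2.5, 9.32, 21.2, 53.483, 86.4]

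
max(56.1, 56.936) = 56.936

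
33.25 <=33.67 True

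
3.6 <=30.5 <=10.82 False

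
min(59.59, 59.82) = 59.59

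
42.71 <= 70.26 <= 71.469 True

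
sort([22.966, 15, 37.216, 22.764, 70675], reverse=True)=[70675, 37.216, 22.966, 22.764, 15]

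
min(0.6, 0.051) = 0.051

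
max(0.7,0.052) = 0.7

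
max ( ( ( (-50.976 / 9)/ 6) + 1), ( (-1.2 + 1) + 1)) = 0.8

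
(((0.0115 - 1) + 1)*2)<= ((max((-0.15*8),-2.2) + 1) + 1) True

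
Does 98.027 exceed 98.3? No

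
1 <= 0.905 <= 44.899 False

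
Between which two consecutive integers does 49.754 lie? 49 and 50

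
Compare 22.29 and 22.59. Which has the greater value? 22.59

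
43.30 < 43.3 False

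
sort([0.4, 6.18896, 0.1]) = [0.1, 0.4, 6.18896]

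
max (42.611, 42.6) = 42.611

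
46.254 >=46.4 False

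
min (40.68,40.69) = 40.68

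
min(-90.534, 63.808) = -90.534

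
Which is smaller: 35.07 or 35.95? 35.07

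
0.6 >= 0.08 True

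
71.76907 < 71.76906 False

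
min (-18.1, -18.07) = -18.1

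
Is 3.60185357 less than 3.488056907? No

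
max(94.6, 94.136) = 94.6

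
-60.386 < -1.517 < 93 True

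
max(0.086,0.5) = 0.5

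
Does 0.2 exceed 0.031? Yes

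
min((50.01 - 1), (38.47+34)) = 49.01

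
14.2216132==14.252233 False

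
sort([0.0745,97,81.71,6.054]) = [0.0745,6.054,81.71,97]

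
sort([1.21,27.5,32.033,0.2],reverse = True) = [32.033,27.5,1.21,0.2]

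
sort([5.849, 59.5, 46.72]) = [5.849, 46.72, 59.5]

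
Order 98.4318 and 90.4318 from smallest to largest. 90.4318, 98.4318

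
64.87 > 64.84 True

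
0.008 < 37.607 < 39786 True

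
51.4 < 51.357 False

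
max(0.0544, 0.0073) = 0.0544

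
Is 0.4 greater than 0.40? No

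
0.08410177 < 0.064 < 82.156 False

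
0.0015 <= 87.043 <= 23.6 False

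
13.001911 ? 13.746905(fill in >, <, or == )<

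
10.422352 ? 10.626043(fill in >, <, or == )<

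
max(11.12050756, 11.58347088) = 11.58347088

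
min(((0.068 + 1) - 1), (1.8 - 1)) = 0.068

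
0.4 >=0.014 True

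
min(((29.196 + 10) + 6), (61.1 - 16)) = 45.1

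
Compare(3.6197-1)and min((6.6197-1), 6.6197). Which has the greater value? min((6.6197-1), 6.6197)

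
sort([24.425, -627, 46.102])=[-627, 24.425, 46.102]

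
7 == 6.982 False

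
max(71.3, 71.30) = 71.30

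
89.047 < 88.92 False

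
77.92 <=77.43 False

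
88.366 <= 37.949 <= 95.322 False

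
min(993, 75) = 75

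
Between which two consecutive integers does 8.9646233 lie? 8 and 9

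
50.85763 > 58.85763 False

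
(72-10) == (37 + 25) True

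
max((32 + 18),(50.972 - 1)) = 50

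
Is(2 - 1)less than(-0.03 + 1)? No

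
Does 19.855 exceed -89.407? Yes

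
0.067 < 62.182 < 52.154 False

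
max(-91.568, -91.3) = -91.3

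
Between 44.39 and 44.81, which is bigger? 44.81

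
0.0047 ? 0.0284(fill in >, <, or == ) <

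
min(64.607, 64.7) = 64.607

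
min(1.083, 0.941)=0.941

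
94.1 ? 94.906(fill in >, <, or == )<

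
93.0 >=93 True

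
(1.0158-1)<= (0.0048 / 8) False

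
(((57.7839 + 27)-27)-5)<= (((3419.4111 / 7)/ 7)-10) True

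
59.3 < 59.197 False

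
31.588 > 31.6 False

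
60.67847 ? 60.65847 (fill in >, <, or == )>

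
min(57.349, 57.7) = 57.349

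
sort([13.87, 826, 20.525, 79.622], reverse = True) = [826, 79.622, 20.525, 13.87]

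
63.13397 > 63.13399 False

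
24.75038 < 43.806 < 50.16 True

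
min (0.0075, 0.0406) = 0.0075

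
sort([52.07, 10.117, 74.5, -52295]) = [-52295, 10.117, 52.07, 74.5]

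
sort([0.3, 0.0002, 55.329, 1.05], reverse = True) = [55.329, 1.05, 0.3, 0.0002]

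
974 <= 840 False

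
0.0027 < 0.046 True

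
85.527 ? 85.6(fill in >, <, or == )<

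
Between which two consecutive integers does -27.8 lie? -28 and -27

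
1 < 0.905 False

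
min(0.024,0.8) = 0.024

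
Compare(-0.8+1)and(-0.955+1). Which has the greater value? (-0.8+1)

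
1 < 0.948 False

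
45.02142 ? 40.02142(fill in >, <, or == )>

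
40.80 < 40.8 False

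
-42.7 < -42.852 False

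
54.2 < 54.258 True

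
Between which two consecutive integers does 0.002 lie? 0 and 1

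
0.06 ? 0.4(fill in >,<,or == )<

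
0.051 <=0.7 True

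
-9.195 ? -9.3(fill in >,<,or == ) >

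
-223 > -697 True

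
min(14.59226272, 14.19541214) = 14.19541214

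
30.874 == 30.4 False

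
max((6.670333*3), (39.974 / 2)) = 20.010999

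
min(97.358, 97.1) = 97.1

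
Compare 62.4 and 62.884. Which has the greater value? 62.884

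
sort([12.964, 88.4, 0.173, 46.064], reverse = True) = [88.4, 46.064, 12.964, 0.173]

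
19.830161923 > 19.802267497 True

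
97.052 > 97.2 False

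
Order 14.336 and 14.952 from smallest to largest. 14.336, 14.952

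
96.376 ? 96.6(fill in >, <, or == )<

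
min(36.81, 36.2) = 36.2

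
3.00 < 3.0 False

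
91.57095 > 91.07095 True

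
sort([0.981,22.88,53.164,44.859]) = [0.981,22.88,44.859,53.164]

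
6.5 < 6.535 True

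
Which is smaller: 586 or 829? 586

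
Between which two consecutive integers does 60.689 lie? 60 and 61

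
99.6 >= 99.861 False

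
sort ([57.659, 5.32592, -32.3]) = [-32.3, 5.32592, 57.659]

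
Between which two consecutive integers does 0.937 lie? 0 and 1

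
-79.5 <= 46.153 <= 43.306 False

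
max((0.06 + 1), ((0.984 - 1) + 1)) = 1.06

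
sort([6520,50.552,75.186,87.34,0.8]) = [0.8,50.552,75.186,87.34,6520]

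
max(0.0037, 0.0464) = 0.0464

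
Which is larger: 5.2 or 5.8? 5.8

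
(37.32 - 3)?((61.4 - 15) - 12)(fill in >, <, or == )<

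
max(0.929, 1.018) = 1.018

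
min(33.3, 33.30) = 33.3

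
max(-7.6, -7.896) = -7.6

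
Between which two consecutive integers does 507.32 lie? 507 and 508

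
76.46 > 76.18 True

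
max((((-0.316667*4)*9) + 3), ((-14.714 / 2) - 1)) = -8.357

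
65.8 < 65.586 False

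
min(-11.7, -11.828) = -11.828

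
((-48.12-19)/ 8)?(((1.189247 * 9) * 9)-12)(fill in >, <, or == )<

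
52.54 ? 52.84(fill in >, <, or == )<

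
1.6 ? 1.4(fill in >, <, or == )>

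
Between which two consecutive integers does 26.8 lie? 26 and 27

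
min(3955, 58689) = 3955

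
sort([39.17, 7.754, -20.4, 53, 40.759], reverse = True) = [53, 40.759, 39.17, 7.754, -20.4]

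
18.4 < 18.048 False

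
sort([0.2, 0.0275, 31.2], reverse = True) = [31.2, 0.2, 0.0275]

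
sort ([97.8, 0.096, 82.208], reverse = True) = [97.8, 82.208, 0.096]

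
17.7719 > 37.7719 False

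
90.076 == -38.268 False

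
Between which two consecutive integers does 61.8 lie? 61 and 62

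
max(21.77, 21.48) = 21.77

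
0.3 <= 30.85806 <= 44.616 True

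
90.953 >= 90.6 True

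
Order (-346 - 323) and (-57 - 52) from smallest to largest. (-346 - 323),(-57 - 52)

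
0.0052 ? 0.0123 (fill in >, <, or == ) <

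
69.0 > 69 False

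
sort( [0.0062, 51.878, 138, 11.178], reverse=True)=[138, 51.878, 11.178, 0.0062]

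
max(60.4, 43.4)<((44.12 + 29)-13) False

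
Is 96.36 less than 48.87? No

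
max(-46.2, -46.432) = -46.2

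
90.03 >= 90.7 False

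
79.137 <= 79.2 True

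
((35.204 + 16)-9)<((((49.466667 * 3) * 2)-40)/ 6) True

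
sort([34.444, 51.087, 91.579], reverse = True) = [91.579, 51.087, 34.444]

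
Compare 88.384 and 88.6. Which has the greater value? 88.6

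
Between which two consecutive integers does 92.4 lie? 92 and 93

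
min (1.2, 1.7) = 1.2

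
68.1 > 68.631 False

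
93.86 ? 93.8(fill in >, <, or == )>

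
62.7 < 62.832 True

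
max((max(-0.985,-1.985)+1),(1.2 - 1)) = 0.2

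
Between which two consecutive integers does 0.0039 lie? 0 and 1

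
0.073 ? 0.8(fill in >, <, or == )<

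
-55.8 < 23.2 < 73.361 True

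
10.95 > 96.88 False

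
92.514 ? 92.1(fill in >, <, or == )>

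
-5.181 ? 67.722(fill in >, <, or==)<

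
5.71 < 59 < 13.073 False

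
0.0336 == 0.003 False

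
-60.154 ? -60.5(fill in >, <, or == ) >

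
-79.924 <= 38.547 True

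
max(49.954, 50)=50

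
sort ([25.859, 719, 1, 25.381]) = [1, 25.381, 25.859, 719]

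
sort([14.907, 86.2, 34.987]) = [14.907, 34.987, 86.2]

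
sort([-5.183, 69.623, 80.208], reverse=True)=[80.208, 69.623, -5.183]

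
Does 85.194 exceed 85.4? No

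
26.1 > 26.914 False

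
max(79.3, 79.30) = 79.30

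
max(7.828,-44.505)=7.828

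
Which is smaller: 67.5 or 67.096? 67.096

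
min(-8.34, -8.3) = -8.34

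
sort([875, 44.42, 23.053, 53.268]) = [23.053, 44.42, 53.268, 875]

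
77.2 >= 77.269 False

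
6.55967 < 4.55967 False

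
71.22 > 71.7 False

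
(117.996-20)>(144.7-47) True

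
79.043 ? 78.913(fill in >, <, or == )>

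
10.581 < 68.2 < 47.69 False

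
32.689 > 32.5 True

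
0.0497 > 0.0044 True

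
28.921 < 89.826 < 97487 True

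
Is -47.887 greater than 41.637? No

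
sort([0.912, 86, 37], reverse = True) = [86, 37, 0.912]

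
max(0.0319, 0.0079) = 0.0319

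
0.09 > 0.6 False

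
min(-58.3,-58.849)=-58.849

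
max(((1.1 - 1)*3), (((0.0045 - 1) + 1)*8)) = 0.3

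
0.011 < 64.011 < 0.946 False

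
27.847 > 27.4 True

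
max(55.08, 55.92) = 55.92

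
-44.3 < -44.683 False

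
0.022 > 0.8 False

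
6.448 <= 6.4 False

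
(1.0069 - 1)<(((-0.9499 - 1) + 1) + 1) True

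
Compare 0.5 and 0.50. They are equal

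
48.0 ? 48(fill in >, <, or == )==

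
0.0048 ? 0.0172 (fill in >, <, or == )<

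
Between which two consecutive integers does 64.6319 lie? 64 and 65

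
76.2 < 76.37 True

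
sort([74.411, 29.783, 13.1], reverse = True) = [74.411, 29.783, 13.1]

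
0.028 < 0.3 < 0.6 True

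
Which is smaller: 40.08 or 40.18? 40.08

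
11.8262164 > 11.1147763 True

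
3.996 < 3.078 False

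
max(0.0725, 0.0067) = 0.0725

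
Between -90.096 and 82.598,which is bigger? 82.598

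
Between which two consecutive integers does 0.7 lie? 0 and 1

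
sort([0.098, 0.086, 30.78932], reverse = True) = [30.78932, 0.098, 0.086]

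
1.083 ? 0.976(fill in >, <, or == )>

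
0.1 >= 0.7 False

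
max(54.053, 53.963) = 54.053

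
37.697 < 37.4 False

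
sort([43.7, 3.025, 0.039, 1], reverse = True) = [43.7, 3.025, 1, 0.039]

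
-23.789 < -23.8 False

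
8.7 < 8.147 False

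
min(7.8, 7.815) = 7.8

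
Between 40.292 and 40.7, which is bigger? 40.7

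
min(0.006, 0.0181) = 0.006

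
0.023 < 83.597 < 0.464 False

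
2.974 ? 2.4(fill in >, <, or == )>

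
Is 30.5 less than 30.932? Yes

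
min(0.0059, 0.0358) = 0.0059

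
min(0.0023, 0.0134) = 0.0023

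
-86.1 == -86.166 False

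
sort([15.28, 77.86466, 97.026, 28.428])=[15.28, 28.428, 77.86466, 97.026]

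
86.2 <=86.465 True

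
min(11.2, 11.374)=11.2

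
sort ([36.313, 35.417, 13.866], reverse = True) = [36.313, 35.417, 13.866]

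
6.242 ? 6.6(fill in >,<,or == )<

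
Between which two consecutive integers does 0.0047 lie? 0 and 1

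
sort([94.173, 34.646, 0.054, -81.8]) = [-81.8, 0.054, 34.646, 94.173]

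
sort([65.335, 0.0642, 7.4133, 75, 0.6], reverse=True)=[75, 65.335, 7.4133, 0.6, 0.0642]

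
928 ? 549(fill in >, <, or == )>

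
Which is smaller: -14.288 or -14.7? -14.7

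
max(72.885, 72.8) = 72.885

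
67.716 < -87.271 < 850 False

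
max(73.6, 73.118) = 73.6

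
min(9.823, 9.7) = 9.7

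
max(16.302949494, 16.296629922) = 16.302949494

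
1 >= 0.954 True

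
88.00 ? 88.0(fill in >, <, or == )==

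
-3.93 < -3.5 True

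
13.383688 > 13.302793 True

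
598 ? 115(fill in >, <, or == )>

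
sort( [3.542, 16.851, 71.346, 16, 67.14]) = [3.542, 16, 16.851, 67.14, 71.346]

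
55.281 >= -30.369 True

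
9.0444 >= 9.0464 False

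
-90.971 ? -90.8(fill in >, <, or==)<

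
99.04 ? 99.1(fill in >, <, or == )<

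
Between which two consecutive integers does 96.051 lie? 96 and 97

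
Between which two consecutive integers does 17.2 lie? 17 and 18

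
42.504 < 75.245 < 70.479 False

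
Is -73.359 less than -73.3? Yes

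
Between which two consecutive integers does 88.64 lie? 88 and 89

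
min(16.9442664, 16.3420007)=16.3420007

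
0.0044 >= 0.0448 False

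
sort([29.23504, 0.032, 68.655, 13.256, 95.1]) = [0.032, 13.256, 29.23504, 68.655, 95.1]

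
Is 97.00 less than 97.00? No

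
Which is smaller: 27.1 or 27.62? 27.1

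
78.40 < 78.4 False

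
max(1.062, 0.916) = 1.062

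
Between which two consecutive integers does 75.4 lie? 75 and 76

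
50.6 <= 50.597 False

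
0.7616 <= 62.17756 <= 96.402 True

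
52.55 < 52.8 True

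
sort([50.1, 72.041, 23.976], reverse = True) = [72.041, 50.1, 23.976]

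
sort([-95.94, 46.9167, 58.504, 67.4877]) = [-95.94, 46.9167, 58.504, 67.4877]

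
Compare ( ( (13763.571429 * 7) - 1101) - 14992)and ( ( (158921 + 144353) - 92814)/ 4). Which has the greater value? ( ( (13763.571429 * 7) - 1101) - 14992)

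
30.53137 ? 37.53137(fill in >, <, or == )<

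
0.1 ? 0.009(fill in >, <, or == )>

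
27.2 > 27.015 True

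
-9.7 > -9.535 False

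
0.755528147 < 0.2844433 False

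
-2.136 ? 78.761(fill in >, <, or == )<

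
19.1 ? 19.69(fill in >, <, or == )<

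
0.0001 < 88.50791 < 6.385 False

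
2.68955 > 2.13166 True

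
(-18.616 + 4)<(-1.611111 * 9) True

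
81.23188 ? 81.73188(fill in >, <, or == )<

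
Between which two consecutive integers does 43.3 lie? 43 and 44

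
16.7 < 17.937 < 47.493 True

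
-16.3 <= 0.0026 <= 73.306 True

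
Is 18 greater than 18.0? No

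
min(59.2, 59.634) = 59.2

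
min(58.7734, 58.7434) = 58.7434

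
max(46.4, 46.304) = 46.4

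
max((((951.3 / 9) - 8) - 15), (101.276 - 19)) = 82.7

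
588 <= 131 False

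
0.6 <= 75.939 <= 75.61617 False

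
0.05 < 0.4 True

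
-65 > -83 True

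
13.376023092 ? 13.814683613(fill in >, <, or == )<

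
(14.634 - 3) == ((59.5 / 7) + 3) False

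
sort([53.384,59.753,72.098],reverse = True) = [72.098,59.753,53.384]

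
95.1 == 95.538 False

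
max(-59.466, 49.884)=49.884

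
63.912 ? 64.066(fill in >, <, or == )<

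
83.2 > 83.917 False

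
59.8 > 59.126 True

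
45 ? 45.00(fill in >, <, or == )==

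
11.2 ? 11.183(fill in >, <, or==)>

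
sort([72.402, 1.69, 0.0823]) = [0.0823, 1.69, 72.402]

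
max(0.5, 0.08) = 0.5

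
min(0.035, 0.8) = 0.035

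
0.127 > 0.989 False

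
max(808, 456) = 808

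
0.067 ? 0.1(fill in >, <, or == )<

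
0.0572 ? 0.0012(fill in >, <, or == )>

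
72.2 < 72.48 True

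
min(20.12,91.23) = 20.12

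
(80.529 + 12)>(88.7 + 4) False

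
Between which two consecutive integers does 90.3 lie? 90 and 91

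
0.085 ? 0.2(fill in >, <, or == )<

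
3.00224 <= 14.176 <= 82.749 True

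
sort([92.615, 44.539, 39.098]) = [39.098, 44.539, 92.615]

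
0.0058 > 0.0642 False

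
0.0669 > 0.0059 True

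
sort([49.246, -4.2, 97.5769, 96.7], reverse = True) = [97.5769, 96.7, 49.246, -4.2]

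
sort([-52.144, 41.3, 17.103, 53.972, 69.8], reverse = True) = [69.8, 53.972, 41.3, 17.103, -52.144]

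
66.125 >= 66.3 False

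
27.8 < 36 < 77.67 True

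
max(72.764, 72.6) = 72.764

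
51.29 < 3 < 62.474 False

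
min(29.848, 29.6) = 29.6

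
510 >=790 False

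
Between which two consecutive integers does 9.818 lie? 9 and 10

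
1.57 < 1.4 False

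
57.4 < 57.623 True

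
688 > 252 True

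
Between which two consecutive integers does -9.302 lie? -10 and -9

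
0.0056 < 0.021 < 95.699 True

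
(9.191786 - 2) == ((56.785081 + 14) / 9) False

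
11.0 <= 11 True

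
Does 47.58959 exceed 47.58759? Yes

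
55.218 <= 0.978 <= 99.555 False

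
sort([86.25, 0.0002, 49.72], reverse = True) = [86.25, 49.72, 0.0002]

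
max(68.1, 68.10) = 68.10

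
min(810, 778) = 778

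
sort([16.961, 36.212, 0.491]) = [0.491, 16.961, 36.212]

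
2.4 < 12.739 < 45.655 True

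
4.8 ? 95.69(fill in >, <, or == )<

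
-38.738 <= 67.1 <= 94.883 True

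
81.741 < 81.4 False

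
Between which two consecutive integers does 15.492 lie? 15 and 16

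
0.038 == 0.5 False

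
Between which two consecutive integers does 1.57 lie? 1 and 2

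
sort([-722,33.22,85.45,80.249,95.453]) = [-722,33.22,80.249,85.45,95.453]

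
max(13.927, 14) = 14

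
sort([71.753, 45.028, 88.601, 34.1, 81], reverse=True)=[88.601, 81, 71.753, 45.028, 34.1]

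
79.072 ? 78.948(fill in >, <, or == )>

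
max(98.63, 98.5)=98.63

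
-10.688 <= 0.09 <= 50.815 True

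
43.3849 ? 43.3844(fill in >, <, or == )>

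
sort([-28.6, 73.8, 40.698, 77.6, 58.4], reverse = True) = [77.6, 73.8, 58.4, 40.698, -28.6]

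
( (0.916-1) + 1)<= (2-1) True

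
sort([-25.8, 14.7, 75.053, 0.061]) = [-25.8, 0.061, 14.7, 75.053]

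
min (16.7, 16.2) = 16.2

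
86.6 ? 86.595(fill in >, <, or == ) >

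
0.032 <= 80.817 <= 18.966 False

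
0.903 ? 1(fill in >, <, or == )<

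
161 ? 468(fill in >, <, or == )<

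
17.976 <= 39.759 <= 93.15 True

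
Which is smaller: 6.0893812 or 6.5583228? 6.0893812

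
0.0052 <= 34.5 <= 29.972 False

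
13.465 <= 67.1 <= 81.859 True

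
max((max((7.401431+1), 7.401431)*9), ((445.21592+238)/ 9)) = 75.91288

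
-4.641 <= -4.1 True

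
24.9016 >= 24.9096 False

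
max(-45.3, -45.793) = -45.3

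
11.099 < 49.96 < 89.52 True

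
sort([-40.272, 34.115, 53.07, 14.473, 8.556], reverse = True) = [53.07, 34.115, 14.473, 8.556, -40.272]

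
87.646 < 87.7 True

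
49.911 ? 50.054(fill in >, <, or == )<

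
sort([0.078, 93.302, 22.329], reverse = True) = [93.302, 22.329, 0.078]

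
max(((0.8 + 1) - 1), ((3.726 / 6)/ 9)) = 0.8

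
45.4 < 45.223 False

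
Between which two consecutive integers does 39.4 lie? 39 and 40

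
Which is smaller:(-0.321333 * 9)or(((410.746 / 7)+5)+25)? (-0.321333 * 9)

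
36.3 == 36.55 False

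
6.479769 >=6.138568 True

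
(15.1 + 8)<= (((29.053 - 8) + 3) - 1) False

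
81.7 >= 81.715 False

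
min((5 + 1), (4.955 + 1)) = 5.955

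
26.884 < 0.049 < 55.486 False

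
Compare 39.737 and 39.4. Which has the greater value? 39.737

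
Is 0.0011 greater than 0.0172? No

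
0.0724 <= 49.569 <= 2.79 False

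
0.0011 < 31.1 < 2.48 False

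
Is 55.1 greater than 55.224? No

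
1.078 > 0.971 True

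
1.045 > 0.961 True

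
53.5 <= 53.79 True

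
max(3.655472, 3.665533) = 3.665533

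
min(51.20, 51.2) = 51.20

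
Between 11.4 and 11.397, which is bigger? 11.4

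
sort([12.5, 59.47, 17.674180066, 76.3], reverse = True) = [76.3, 59.47, 17.674180066, 12.5]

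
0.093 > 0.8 False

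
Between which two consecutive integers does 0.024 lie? 0 and 1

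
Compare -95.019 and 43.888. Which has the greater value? 43.888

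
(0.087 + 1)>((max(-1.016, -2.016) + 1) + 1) True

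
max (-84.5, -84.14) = -84.14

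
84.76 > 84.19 True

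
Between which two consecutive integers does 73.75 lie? 73 and 74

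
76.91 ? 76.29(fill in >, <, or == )>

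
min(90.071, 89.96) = 89.96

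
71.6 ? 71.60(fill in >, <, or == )==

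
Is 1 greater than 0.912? Yes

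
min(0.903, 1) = 0.903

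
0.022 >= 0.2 False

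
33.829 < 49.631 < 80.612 True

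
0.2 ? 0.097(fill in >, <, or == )>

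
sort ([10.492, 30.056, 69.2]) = [10.492, 30.056, 69.2]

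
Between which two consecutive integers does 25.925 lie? 25 and 26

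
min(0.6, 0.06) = 0.06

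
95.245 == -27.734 False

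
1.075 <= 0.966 False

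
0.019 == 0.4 False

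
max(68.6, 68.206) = 68.6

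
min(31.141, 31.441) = 31.141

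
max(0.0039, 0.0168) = 0.0168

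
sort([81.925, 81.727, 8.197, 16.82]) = [8.197, 16.82, 81.727, 81.925]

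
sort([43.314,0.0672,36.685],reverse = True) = [43.314,36.685,0.0672]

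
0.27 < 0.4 True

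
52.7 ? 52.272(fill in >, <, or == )>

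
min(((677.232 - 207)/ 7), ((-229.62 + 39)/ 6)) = -31.77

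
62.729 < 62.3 False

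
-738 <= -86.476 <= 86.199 True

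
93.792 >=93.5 True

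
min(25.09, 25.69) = 25.09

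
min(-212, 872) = -212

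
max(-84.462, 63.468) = 63.468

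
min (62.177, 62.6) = 62.177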